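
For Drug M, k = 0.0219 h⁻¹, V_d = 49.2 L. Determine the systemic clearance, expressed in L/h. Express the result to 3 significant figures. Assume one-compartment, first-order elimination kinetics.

1.08 L/h

CL = k × Vd = 0.0219 × 49.2 = 1.077 L/h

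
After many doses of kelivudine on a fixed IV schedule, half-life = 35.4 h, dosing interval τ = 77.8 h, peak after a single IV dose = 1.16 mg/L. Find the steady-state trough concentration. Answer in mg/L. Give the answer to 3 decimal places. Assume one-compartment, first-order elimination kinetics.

k = ln2 / t½ = 0.693147 / 35.4 = 0.01958 h⁻¹
e^(−kτ) = e^(−0.01958 × 77.8) = 0.2180
Accumulation ratio R = 1 / (1 − e^(−kτ)) = 1 / (1 − 0.2180) = 1.279
Steady-state trough = C₀ × R × e^(−kτ) = 1.16 × 1.279 × 0.2180 = 0.3234 mg/L

0.323 mg/L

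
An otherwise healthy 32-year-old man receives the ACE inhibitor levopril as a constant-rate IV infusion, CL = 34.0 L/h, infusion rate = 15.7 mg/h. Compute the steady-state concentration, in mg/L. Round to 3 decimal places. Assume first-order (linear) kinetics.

0.462 mg/L

At steady state Css = R₀ / CL = 15.7 / 34.00 = 0.4618 mg/L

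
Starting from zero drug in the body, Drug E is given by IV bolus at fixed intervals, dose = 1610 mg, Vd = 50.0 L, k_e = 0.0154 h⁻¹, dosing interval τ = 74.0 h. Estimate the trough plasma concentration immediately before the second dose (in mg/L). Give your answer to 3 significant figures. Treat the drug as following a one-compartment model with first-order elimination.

C₀ per dose = Dose / Vd = 1610 / 50.0 = 32.20 mg/L
Fraction remaining after one interval: r = e^(−kτ) = e^(−0.01540 × 74.0) = 0.3199
Before dose 2, 1 dose has been given (aged 1τ).
C_trough = C₀ × r = 32.20 × 0.3199 = 10.30 mg/L

10.3 mg/L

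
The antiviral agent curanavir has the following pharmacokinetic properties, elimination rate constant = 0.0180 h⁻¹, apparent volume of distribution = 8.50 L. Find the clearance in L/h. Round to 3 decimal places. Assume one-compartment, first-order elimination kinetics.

0.153 L/h

CL = k × Vd = 0.0180 × 8.50 = 0.1530 L/h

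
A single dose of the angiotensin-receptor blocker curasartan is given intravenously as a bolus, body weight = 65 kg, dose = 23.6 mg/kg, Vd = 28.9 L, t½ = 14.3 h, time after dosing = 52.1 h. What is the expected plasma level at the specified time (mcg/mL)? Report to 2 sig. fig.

4.2 mcg/mL

Total dose = 23.6 × 65 = 1534 mg
C₀ = Dose / Vd = 1534 / 28.9 = 53.08 mg/L
k = ln2 / t½ = 0.693147 / 14.3 = 0.04847 h⁻¹
C = C₀ · e^(−k·t) = 53.08 × e^(−0.04847 × 52.1)
  = 53.08 × 0.08004 = 4.249 mg/L
(4.249 mg/L = 4.249 mcg/mL)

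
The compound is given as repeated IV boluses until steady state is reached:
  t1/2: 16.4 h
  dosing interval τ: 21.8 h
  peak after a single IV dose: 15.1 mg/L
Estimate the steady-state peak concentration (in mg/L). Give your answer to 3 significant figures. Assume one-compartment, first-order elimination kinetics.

k = ln2 / t½ = 0.693147 / 16.4 = 0.04227 h⁻¹
e^(−kτ) = e^(−0.04227 × 21.8) = 0.3979
Accumulation ratio R = 1 / (1 − e^(−kτ)) = 1 / (1 − 0.3979) = 1.661
Steady-state peak = C₀ × R = 15.1 × 1.661 = 25.08 mg/L

25.1 mg/L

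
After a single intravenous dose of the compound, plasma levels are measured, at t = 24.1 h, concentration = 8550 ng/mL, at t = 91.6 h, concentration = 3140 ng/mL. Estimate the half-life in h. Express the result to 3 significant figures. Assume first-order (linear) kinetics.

46.7 h

k = ln(C₁/C₂) / (t₂ − t₁) = ln(8550/3140) / (91.6 − 24.1)
  = 1.002 / 67.50 = 0.01484 h⁻¹
t½ = ln2 / k = 0.693147 / 0.01484 = 46.71 h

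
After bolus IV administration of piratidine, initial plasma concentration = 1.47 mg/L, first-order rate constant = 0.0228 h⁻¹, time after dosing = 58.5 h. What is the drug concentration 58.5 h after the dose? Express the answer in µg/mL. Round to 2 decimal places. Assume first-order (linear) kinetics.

C = C₀ · e^(−k·t) = 1.470 × e^(−0.02280 × 58.5)
  = 1.470 × 0.2635 = 0.3873 mg/L
(0.3873 mg/L = 0.3873 µg/mL)

0.39 µg/mL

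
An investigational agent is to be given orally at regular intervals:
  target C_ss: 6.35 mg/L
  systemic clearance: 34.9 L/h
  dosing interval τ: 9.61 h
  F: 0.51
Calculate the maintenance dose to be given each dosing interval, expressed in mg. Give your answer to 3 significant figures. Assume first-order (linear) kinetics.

At steady state, F × (Dose/τ) = Css × CL.
Dose = Css × CL × τ / F = 6.35 × 34.90 × 9.61 / 0.51 = 4176 mg

4180 mg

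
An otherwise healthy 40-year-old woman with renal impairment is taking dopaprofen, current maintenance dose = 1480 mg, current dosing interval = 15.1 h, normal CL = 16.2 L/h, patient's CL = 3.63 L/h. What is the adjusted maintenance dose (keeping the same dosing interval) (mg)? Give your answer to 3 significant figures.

To keep the same average steady-state level, dosing rate must scale with clearance.
CL ratio = 3.63 / 16.2 = 0.2241
New dose (same interval) = 1480 × 0.2241 = 331.7 mg

332 mg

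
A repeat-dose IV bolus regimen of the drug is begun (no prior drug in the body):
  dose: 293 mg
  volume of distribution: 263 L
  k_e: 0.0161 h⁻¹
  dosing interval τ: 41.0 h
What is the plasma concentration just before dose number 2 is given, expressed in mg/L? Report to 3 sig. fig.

0.576 mg/L

C₀ per dose = Dose / Vd = 293 / 263 = 1.114 mg/L
Fraction remaining after one interval: r = e^(−kτ) = e^(−0.01610 × 41.0) = 0.5168
Before dose 2, 1 dose has been given (aged 1τ).
C_trough = C₀ × r = 1.114 × 0.5168 = 0.5757 mg/L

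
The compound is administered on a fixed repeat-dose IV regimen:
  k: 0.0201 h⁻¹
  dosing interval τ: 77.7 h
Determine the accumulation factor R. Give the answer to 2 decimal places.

e^(−kτ) = e^(−0.02010 × 77.7) = 0.2098
Accumulation ratio R = 1 / (1 − e^(−kτ)) = 1 / (1 − 0.2098) = 1.266

1.27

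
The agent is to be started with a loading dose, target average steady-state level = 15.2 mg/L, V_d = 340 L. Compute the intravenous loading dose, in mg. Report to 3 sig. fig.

5170 mg

LD = Css × Vd = 15.2 × 340 = 5168 mg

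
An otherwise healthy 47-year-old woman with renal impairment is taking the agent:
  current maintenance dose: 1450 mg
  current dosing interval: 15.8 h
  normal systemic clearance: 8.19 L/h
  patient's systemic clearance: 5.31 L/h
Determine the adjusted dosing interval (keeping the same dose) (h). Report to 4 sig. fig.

To keep the same average steady-state level, dosing rate must scale with clearance.
CL ratio = 5.31 / 8.19 = 0.6484
New interval (same dose) = 15.8 / 0.6484 = 24.37 h

24.37 h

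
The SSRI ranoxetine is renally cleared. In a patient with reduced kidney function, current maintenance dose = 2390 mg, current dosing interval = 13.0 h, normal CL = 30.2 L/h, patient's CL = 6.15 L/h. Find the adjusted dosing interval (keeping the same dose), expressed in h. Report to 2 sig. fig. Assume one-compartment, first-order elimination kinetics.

To keep the same average steady-state level, dosing rate must scale with clearance.
CL ratio = 6.15 / 30.2 = 0.2036
New interval (same dose) = 13.0 / 0.2036 = 63.85 h

64 h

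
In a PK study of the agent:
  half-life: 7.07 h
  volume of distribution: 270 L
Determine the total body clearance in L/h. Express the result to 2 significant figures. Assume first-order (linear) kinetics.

k = ln2 / t½ = 0.693147 / 7.07 = 0.09804 h⁻¹
CL = k × Vd = 0.09804 × 270 = 26.47 L/h

26 L/h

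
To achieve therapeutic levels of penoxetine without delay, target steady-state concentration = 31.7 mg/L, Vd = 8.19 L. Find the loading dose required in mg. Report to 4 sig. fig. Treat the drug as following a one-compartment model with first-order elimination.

259.6 mg

LD = Css × Vd = 31.7 × 8.19 = 259.6 mg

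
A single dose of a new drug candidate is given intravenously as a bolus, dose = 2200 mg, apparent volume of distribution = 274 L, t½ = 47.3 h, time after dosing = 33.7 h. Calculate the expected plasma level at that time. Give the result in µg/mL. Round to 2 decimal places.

4.90 µg/mL

C₀ = Dose / Vd = 2200 / 274 = 8.029 mg/L
k = ln2 / t½ = 0.693147 / 47.3 = 0.01465 h⁻¹
C = C₀ · e^(−k·t) = 8.029 × e^(−0.01465 × 33.7)
  = 8.029 × 0.6104 = 4.901 mg/L
(4.901 mg/L = 4.901 µg/mL)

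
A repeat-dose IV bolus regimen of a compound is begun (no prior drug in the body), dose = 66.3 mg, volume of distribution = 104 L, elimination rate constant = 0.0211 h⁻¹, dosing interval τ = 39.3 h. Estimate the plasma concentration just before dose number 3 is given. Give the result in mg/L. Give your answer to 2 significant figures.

C₀ per dose = Dose / Vd = 66.3 / 104 = 0.6375 mg/L
Fraction remaining after one interval: r = e^(−kτ) = e^(−0.02110 × 39.3) = 0.4364
Before dose 3, 2 doses have been given (aged 1τ, 2τ).
C_trough = C₀ × (r + r²) = 0.6375 × (0.4364 + 0.1904) = 0.3996 mg/L

0.40 mg/L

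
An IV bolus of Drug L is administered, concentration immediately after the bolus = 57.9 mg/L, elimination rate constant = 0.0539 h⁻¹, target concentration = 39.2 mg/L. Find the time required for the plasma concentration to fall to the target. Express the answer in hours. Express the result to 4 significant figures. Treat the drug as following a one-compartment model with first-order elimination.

t = ln(C₀ / C) / k = ln(57.90 / 39.2) / 0.05390
  = ln(1.477) / 0.05390 = 0.3900 / 0.05390 = 7.236 h

7.236 h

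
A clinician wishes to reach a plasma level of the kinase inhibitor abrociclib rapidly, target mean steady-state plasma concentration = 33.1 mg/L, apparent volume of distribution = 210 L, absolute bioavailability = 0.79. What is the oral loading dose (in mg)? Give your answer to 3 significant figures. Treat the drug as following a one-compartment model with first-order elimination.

8800 mg

LD = Css × Vd / F = 33.1 × 210 / 0.79 = 8799 mg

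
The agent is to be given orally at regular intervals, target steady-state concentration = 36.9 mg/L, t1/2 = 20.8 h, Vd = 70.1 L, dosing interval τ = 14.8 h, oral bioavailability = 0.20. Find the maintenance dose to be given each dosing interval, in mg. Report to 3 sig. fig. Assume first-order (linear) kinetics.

k = ln2 / t½ = 0.693147 / 20.8 = 0.03332 h⁻¹
CL = k × Vd = 0.03332 × 70.1 = 2.336 L/h
At steady state, F × (Dose/τ) = Css × CL.
Dose = Css × CL × τ / F = 36.9 × 2.336 × 14.8 / 0.20 = 6379 mg

6380 mg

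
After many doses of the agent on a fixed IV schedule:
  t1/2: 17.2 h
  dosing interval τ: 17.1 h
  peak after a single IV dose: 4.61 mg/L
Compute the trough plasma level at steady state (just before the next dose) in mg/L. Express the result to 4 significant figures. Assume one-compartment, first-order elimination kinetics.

4.647 mg/L

k = ln2 / t½ = 0.693147 / 17.2 = 0.04030 h⁻¹
e^(−kτ) = e^(−0.04030 × 17.1) = 0.5020
Accumulation ratio R = 1 / (1 − e^(−kτ)) = 1 / (1 − 0.5020) = 2.008
Steady-state trough = C₀ × R × e^(−kτ) = 4.61 × 2.008 × 0.5020 = 4.647 mg/L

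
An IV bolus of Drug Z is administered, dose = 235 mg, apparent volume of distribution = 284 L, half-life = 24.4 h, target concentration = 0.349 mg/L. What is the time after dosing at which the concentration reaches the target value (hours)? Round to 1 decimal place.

C₀ = Dose / Vd = 235.0 / 284 = 0.8275 mg/L
k = ln2 / t½ = 0.693147 / 24.4 = 0.02841 h⁻¹
t = ln(C₀ / C) / k = ln(0.8275 / 0.349) / 0.02841
  = ln(2.371) / 0.02841 = 0.8633 / 0.02841 = 30.39 h

30.4 h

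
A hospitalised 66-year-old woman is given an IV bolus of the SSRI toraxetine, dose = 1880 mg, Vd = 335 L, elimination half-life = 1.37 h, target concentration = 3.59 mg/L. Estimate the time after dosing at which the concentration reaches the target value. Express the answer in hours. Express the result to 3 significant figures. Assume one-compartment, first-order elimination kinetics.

C₀ = Dose / Vd = 1880 / 335 = 5.612 mg/L
k = ln2 / t½ = 0.693147 / 1.37 = 0.5059 h⁻¹
t = ln(C₀ / C) / k = ln(5.612 / 3.59) / 0.5059
  = ln(1.563) / 0.5059 = 0.4466 / 0.5059 = 0.8828 h

0.883 h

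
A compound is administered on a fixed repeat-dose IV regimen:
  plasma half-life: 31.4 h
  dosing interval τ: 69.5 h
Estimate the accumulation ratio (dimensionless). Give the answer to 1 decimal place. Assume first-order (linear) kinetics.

k = ln2 / t½ = 0.693147 / 31.4 = 0.02207 h⁻¹
e^(−kτ) = e^(−0.02207 × 69.5) = 0.2157
Accumulation ratio R = 1 / (1 − e^(−kτ)) = 1 / (1 − 0.2157) = 1.275

1.3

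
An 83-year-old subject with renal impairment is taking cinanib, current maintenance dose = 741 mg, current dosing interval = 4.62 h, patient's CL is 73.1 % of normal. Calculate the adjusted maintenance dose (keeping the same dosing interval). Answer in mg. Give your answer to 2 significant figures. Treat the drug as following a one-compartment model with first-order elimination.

To keep the same average steady-state level, dosing rate must scale with clearance.
CL ratio = 73.1 / 100 = 0.7310
New dose (same interval) = 741 × 0.7310 = 541.7 mg

540 mg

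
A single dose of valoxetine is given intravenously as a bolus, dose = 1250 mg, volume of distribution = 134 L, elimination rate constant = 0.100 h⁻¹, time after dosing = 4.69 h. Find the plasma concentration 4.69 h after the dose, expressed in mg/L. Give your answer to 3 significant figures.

5.84 mg/L

C₀ = Dose / Vd = 1250 / 134 = 9.328 mg/L
C = C₀ · e^(−k·t) = 9.328 × e^(−0.1000 × 4.69)
  = 9.328 × 0.6256 = 5.836 mg/L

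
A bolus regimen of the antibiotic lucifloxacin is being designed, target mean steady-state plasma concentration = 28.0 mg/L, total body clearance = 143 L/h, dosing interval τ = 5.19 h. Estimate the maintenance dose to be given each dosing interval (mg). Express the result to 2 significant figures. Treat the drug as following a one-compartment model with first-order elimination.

21000 mg

At steady state, Dose/τ = Css × CL.
Dose = Css × CL × τ = 28.0 × 143.0 × 5.19 = 20780 mg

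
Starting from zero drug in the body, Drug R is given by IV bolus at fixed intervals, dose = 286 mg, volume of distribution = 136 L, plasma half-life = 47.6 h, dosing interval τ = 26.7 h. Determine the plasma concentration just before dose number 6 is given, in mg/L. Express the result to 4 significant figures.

3.792 mg/L

C₀ per dose = Dose / Vd = 286 / 136 = 2.103 mg/L
k = ln2 / t½ = 0.693147 / 47.6 = 0.01456 h⁻¹
Fraction remaining after one interval: r = e^(−kτ) = e^(−0.01456 × 26.7) = 0.6779
Before dose 6, 5 doses have been given (aged 1τ, 2τ, 3τ, 4τ, 5τ).
C_trough = C₀ × (r + r² + … + r^5) = C₀ × r(1−r^5)/(1−r)
        = 2.103 × 0.6779 × (1 − 0.1432) / (1 − 0.6779) = 3.792 mg/L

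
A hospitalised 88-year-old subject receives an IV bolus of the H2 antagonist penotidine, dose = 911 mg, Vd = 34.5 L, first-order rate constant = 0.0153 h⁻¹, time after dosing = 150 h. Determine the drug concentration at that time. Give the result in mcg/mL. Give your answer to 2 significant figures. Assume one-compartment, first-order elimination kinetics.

2.7 mcg/mL

C₀ = Dose / Vd = 911.0 / 34.5 = 26.41 mg/L
C = C₀ · e^(−k·t) = 26.41 × e^(−0.01530 × 150)
  = 26.41 × 0.1008 = 2.662 mg/L
(2.662 mg/L = 2.662 mcg/mL)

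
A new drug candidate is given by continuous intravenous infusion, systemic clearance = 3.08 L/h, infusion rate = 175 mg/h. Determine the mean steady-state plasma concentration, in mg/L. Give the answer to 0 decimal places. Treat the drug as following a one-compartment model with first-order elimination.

At steady state Css = R₀ / CL = 175 / 3.080 = 56.82 mg/L

57 mg/L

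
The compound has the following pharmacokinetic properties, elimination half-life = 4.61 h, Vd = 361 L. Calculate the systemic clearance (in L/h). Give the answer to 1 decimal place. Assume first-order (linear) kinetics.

k = ln2 / t½ = 0.693147 / 4.61 = 0.1504 h⁻¹
CL = k × Vd = 0.1504 × 361 = 54.29 L/h

54.3 L/h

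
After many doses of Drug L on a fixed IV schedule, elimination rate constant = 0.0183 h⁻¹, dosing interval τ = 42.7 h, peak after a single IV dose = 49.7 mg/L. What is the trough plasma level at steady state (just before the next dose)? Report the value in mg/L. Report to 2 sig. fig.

42 mg/L

e^(−kτ) = e^(−0.01830 × 42.7) = 0.4578
Accumulation ratio R = 1 / (1 − e^(−kτ)) = 1 / (1 − 0.4578) = 1.844
Steady-state trough = C₀ × R × e^(−kτ) = 49.7 × 1.844 × 0.4578 = 41.96 mg/L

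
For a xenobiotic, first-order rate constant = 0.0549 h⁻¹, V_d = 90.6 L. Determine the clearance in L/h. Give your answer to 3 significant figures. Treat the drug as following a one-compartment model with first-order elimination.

4.97 L/h

CL = k × Vd = 0.0549 × 90.6 = 4.974 L/h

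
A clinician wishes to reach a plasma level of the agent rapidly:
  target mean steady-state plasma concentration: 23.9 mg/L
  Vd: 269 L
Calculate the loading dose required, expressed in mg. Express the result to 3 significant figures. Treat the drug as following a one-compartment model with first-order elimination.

LD = Css × Vd = 23.9 × 269 = 6429 mg

6430 mg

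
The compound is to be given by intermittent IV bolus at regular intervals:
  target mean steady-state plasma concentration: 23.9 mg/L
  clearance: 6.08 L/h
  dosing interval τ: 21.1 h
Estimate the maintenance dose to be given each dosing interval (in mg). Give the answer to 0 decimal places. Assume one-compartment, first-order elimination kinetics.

3066 mg

At steady state, Dose/τ = Css × CL.
Dose = Css × CL × τ = 23.9 × 6.080 × 21.1 = 3066 mg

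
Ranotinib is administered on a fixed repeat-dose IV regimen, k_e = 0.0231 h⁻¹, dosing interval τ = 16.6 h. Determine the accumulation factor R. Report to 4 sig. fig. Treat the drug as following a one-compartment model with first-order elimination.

e^(−kτ) = e^(−0.02310 × 16.6) = 0.6815
Accumulation ratio R = 1 / (1 − e^(−kτ)) = 1 / (1 − 0.6815) = 3.140

3.140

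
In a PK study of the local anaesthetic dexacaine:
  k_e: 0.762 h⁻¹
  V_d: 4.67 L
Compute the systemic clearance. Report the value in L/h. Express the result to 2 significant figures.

3.6 L/h

CL = k × Vd = 0.762 × 4.67 = 3.559 L/h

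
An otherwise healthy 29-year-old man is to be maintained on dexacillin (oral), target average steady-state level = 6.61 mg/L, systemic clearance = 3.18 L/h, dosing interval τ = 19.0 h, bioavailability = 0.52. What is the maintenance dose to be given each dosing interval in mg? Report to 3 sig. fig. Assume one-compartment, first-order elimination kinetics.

At steady state, F × (Dose/τ) = Css × CL.
Dose = Css × CL × τ / F = 6.61 × 3.180 × 19.0 / 0.52 = 768.0 mg

768 mg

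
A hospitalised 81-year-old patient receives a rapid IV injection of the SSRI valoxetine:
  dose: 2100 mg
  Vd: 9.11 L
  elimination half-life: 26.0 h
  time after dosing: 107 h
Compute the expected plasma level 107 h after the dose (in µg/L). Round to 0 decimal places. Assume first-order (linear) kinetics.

C₀ = Dose / Vd = 2100 / 9.11 = 230.5 mg/L
k = ln2 / t½ = 0.693147 / 26.0 = 0.02666 h⁻¹
C = C₀ · e^(−k·t) = 230.5 × e^(−0.02666 × 107)
  = 230.5 × 0.05769 = 13.30 mg/L
Convert: 13.30 mg/L × 1000 = 13300 µg/L

13300 µg/L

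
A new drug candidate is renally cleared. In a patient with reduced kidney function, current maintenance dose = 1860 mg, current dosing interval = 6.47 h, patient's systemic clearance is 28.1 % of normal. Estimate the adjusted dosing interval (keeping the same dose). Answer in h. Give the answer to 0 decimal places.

23 h

To keep the same average steady-state level, dosing rate must scale with clearance.
CL ratio = 28.1 / 100 = 0.2810
New interval (same dose) = 6.47 / 0.2810 = 23.02 h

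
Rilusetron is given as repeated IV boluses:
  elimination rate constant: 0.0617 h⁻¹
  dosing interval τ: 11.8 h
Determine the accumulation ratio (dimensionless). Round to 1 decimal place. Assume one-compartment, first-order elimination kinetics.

1.9

e^(−kτ) = e^(−0.06170 × 11.8) = 0.4828
Accumulation ratio R = 1 / (1 − e^(−kτ)) = 1 / (1 − 0.4828) = 1.933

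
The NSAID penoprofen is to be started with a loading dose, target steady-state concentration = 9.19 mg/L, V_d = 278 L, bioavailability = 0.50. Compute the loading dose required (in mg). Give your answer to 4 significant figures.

LD = Css × Vd / F = 9.19 × 278 / 0.50 = 5110 mg

5110 mg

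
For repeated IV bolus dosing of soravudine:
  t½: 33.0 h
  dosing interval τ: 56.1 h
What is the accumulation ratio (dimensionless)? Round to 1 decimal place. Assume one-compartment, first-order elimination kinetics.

k = ln2 / t½ = 0.693147 / 33.0 = 0.02100 h⁻¹
e^(−kτ) = e^(−0.02100 × 56.1) = 0.3079
Accumulation ratio R = 1 / (1 − e^(−kτ)) = 1 / (1 − 0.3079) = 1.445

1.4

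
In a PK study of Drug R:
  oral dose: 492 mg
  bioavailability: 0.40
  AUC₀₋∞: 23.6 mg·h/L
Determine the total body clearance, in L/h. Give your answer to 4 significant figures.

8.339 L/h

CL = F·Dose / AUC = 0.40 × 492 / 23.6 = 8.339 L/h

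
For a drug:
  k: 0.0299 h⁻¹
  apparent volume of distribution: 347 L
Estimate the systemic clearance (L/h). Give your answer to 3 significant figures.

CL = k × Vd = 0.0299 × 347 = 10.38 L/h

10.4 L/h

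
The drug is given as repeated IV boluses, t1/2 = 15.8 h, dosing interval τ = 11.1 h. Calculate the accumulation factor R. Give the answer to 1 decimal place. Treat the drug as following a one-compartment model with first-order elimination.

2.6

k = ln2 / t½ = 0.693147 / 15.8 = 0.04387 h⁻¹
e^(−kτ) = e^(−0.04387 × 11.1) = 0.6145
Accumulation ratio R = 1 / (1 − e^(−kτ)) = 1 / (1 − 0.6145) = 2.594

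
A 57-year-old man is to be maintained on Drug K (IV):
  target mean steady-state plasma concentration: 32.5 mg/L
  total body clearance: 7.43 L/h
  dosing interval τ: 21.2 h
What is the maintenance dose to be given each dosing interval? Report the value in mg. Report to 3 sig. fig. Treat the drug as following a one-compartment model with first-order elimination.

5120 mg

At steady state, Dose/τ = Css × CL.
Dose = Css × CL × τ = 32.5 × 7.430 × 21.2 = 5119 mg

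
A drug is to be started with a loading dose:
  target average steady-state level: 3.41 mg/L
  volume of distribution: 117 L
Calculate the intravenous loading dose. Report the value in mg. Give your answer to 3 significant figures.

LD = Css × Vd = 3.41 × 117 = 399.0 mg

399 mg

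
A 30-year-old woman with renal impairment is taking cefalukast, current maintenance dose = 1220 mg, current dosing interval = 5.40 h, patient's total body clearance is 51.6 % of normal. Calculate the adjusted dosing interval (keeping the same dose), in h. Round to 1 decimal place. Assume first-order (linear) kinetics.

10.5 h

To keep the same average steady-state level, dosing rate must scale with clearance.
CL ratio = 51.6 / 100 = 0.5160
New interval (same dose) = 5.40 / 0.5160 = 10.47 h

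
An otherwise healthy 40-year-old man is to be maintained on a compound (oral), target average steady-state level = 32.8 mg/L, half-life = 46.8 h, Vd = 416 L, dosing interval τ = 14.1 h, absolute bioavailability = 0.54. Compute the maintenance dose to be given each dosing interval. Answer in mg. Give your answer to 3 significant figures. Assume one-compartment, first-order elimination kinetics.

5280 mg

k = ln2 / t½ = 0.693147 / 46.8 = 0.01481 h⁻¹
CL = k × Vd = 0.01481 × 416 = 6.161 L/h
At steady state, F × (Dose/τ) = Css × CL.
Dose = Css × CL × τ / F = 32.8 × 6.161 × 14.1 / 0.54 = 5277 mg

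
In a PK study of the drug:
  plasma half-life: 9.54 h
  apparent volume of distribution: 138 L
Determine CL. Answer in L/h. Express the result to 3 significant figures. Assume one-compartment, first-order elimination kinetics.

10.0 L/h

k = ln2 / t½ = 0.693147 / 9.54 = 0.07266 h⁻¹
CL = k × Vd = 0.07266 × 138 = 10.03 L/h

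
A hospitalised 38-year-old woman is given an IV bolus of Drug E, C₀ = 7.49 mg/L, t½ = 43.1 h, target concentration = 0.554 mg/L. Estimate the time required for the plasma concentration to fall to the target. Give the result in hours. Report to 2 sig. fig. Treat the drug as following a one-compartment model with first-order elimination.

160 h

k = ln2 / t½ = 0.693147 / 43.1 = 0.01608 h⁻¹
t = ln(C₀ / C) / k = ln(7.490 / 0.554) / 0.01608
  = ln(13.52) / 0.01608 = 2.604 / 0.01608 = 161.9 h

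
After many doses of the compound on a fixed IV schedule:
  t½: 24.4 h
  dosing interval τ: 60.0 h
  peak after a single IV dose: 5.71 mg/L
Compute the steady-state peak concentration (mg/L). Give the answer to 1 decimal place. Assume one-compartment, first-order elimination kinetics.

7.0 mg/L

k = ln2 / t½ = 0.693147 / 24.4 = 0.02841 h⁻¹
e^(−kτ) = e^(−0.02841 × 60.0) = 0.1818
Accumulation ratio R = 1 / (1 − e^(−kτ)) = 1 / (1 − 0.1818) = 1.222
Steady-state peak = C₀ × R = 5.71 × 1.222 = 6.978 mg/L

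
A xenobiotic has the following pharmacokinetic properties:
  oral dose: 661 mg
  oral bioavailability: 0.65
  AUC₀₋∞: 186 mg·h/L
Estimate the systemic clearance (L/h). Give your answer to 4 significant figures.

2.310 L/h

CL = F·Dose / AUC = 0.65 × 661 / 186 = 2.310 L/h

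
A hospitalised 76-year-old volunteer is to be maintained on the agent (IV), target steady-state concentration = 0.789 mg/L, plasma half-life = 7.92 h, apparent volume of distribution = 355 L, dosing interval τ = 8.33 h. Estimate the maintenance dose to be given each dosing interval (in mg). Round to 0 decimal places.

k = ln2 / t½ = 0.693147 / 7.92 = 0.08752 h⁻¹
CL = k × Vd = 0.08752 × 355 = 31.07 L/h
At steady state, Dose/τ = Css × CL.
Dose = Css × CL × τ = 0.789 × 31.07 × 8.33 = 204.2 mg

204 mg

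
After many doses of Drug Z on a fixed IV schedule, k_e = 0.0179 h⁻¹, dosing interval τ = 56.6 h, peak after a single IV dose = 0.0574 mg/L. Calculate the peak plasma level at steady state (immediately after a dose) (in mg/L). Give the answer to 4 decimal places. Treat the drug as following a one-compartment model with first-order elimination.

e^(−kτ) = e^(−0.01790 × 56.6) = 0.3631
Accumulation ratio R = 1 / (1 − e^(−kτ)) = 1 / (1 − 0.3631) = 1.570
Steady-state peak = C₀ × R = 0.0574 × 1.570 = 0.09012 mg/L

0.0901 mg/L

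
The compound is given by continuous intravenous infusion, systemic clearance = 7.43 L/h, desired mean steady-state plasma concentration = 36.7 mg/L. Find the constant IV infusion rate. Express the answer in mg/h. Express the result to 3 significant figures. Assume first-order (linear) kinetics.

273 mg/h

At steady state, infusion rate R₀ = Css × CL = 36.7 × 7.430 = 272.7 mg/h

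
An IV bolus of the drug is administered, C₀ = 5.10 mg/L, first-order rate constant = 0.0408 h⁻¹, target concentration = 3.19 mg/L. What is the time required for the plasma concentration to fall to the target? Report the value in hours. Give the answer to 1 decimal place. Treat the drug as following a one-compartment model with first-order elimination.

11.5 h

t = ln(C₀ / C) / k = ln(5.100 / 3.19) / 0.04080
  = ln(1.599) / 0.04080 = 0.4694 / 0.04080 = 11.50 h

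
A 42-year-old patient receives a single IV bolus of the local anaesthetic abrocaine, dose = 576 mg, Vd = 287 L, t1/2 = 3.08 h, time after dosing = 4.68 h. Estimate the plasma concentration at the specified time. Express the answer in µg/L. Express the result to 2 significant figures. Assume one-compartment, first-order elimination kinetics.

700 µg/L

C₀ = Dose / Vd = 576.0 / 287 = 2.007 mg/L
k = ln2 / t½ = 0.693147 / 3.08 = 0.2250 h⁻¹
C = C₀ · e^(−k·t) = 2.007 × e^(−0.2250 × 4.68)
  = 2.007 × 0.3489 = 0.7002 mg/L
Convert: 0.7002 mg/L × 1000 = 700.2 µg/L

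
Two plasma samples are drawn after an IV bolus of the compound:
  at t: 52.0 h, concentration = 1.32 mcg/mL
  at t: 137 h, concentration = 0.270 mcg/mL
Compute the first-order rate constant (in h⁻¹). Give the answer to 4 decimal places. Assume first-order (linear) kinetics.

k = ln(C₁/C₂) / (t₂ − t₁) = ln(1.32/0.270) / (137 − 52.0)
  = 1.587 / 85.00 = 0.01867 h⁻¹

0.0187 h⁻¹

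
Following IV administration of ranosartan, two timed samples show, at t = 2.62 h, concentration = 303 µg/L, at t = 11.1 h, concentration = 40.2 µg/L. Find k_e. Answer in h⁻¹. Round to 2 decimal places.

0.24 h⁻¹

k = ln(C₁/C₂) / (t₂ − t₁) = ln(303/40.2) / (11.1 − 2.62)
  = 2.020 / 8.480 = 0.2382 h⁻¹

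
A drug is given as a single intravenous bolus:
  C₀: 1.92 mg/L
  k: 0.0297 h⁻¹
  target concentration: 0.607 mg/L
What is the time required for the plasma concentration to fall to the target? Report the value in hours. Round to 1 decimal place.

t = ln(C₀ / C) / k = ln(1.920 / 0.607) / 0.02970
  = ln(3.163) / 0.02970 = 1.152 / 0.02970 = 38.79 h

38.8 h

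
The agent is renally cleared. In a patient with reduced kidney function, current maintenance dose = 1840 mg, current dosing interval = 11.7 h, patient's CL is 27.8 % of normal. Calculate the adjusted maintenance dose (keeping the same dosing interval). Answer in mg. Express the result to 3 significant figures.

To keep the same average steady-state level, dosing rate must scale with clearance.
CL ratio = 27.8 / 100 = 0.2780
New dose (same interval) = 1840 × 0.2780 = 511.5 mg

512 mg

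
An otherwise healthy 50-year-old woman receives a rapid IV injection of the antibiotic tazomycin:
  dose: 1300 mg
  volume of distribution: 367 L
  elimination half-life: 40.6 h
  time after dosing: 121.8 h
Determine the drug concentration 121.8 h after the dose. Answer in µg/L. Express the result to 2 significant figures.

440 µg/L

C₀ = Dose / Vd = 1300 / 367 = 3.542 mg/L
k = ln2 / t½ = 0.693147 / 40.6 = 0.01707 h⁻¹
t / t½ = 121.8 / 40.6 = 3 half-lives
C = C₀ × (1/2)^3 = 3.542 × 0.1250 = 0.4428 mg/L
Convert: 0.4428 mg/L × 1000 = 442.8 µg/L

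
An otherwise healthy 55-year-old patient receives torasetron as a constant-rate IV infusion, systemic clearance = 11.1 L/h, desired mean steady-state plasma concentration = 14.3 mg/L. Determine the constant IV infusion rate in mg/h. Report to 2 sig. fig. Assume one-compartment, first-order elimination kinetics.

At steady state, infusion rate R₀ = Css × CL = 14.3 × 11.10 = 158.7 mg/h

160 mg/h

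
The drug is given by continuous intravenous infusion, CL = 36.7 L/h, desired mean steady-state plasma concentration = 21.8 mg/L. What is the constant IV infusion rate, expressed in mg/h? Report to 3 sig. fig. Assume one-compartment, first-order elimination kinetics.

800 mg/h

At steady state, infusion rate R₀ = Css × CL = 21.8 × 36.70 = 800.1 mg/h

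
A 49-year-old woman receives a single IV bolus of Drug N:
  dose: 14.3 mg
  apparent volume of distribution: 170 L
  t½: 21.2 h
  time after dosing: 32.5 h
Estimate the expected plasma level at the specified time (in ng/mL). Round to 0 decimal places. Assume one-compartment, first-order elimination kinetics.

29 ng/mL

C₀ = Dose / Vd = 14.30 / 170 = 0.08412 mg/L
k = ln2 / t½ = 0.693147 / 21.2 = 0.03270 h⁻¹
C = C₀ · e^(−k·t) = 0.08412 × e^(−0.03270 × 32.5)
  = 0.08412 × 0.3455 = 0.02906 mg/L
Convert: 0.02906 mg/L × 1000 = 29.06 ng/mL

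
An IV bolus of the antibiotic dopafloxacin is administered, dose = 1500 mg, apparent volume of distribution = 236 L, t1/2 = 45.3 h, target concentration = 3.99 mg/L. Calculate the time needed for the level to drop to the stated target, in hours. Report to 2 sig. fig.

30 h

C₀ = Dose / Vd = 1500 / 236 = 6.356 mg/L
k = ln2 / t½ = 0.693147 / 45.3 = 0.01530 h⁻¹
t = ln(C₀ / C) / k = ln(6.356 / 3.99) / 0.01530
  = ln(1.593) / 0.01530 = 0.4656 / 0.01530 = 30.43 h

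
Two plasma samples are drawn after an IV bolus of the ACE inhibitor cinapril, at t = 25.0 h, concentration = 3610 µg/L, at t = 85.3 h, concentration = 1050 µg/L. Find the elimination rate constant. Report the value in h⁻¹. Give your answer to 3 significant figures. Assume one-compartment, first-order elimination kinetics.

0.0205 h⁻¹

k = ln(C₁/C₂) / (t₂ − t₁) = ln(3610/1050) / (85.3 − 25.0)
  = 1.235 / 60.30 = 0.02048 h⁻¹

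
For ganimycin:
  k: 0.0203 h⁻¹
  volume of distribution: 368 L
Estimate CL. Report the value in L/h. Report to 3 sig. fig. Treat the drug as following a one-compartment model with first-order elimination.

7.47 L/h

CL = k × Vd = 0.0203 × 368 = 7.470 L/h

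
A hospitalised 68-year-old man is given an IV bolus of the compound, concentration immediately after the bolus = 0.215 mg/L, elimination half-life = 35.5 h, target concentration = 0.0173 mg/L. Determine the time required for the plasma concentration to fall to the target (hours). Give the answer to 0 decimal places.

k = ln2 / t½ = 0.693147 / 35.5 = 0.01953 h⁻¹
t = ln(C₀ / C) / k = ln(0.2150 / 0.0173) / 0.01953
  = ln(12.43) / 0.01953 = 2.520 / 0.01953 = 129.0 h

129 h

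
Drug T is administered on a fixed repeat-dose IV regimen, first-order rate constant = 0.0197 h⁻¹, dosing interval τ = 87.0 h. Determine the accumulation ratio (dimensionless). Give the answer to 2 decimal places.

1.22

e^(−kτ) = e^(−0.01970 × 87.0) = 0.1802
Accumulation ratio R = 1 / (1 − e^(−kτ)) = 1 / (1 − 0.1802) = 1.220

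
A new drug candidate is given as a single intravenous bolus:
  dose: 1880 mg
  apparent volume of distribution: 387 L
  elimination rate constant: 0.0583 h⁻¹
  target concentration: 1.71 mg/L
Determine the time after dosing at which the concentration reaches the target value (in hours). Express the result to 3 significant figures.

17.9 h

C₀ = Dose / Vd = 1880 / 387 = 4.858 mg/L
t = ln(C₀ / C) / k = ln(4.858 / 1.71) / 0.05830
  = ln(2.841) / 0.05830 = 1.044 / 0.05830 = 17.91 h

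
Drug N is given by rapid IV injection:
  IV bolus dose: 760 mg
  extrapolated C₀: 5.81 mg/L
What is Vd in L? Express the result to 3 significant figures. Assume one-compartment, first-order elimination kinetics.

Vd = Dose / C₀ = 760.0 / 5.81 = 130.8 L

131 L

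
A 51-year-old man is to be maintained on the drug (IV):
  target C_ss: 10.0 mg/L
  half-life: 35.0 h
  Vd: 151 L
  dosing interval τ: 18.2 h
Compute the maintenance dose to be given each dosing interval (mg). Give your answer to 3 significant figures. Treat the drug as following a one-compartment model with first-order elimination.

k = ln2 / t½ = 0.693147 / 35.0 = 0.01980 h⁻¹
CL = k × Vd = 0.01980 × 151 = 2.990 L/h
At steady state, Dose/τ = Css × CL.
Dose = Css × CL × τ = 10.0 × 2.990 × 18.2 = 544.2 mg

544 mg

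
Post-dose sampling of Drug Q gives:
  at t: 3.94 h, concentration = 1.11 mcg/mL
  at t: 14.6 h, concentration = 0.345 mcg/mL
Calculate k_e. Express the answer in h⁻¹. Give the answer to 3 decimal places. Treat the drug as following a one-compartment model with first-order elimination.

k = ln(C₁/C₂) / (t₂ − t₁) = ln(1.11/0.345) / (14.6 − 3.94)
  = 1.169 / 10.66 = 0.1097 h⁻¹

0.110 h⁻¹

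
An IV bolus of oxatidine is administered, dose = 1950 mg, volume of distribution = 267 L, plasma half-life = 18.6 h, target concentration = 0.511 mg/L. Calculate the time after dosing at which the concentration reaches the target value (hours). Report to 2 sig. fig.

71 h

C₀ = Dose / Vd = 1950 / 267 = 7.303 mg/L
k = ln2 / t½ = 0.693147 / 18.6 = 0.03727 h⁻¹
t = ln(C₀ / C) / k = ln(7.303 / 0.511) / 0.03727
  = ln(14.29) / 0.03727 = 2.660 / 0.03727 = 71.37 h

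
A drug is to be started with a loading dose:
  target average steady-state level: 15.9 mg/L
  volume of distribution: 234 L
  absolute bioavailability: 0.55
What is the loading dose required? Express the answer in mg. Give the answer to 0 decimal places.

6765 mg

LD = Css × Vd / F = 15.9 × 234 / 0.55 = 6765 mg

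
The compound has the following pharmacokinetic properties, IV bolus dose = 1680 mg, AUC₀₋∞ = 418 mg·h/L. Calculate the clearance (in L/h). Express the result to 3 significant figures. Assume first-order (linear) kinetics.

CL = Dose / AUC = 1680 / 418 = 4.019 L/h

4.02 L/h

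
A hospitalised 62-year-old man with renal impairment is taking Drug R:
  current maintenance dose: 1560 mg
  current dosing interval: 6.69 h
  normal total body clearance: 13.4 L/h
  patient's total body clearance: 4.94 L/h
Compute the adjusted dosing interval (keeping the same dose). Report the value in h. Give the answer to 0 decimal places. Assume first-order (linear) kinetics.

To keep the same average steady-state level, dosing rate must scale with clearance.
CL ratio = 4.94 / 13.4 = 0.3687
New interval (same dose) = 6.69 / 0.3687 = 18.14 h

18 h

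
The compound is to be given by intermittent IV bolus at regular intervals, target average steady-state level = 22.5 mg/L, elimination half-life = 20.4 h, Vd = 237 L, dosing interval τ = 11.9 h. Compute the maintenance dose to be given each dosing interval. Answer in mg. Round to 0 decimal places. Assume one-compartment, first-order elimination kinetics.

2156 mg

k = ln2 / t½ = 0.693147 / 20.4 = 0.03398 h⁻¹
CL = k × Vd = 0.03398 × 237 = 8.053 L/h
At steady state, Dose/τ = Css × CL.
Dose = Css × CL × τ = 22.5 × 8.053 × 11.9 = 2156 mg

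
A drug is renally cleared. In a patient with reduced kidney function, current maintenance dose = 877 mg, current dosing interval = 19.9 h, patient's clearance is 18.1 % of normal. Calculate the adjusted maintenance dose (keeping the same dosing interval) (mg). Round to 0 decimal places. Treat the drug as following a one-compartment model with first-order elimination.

159 mg

To keep the same average steady-state level, dosing rate must scale with clearance.
CL ratio = 18.1 / 100 = 0.1810
New dose (same interval) = 877 × 0.1810 = 158.7 mg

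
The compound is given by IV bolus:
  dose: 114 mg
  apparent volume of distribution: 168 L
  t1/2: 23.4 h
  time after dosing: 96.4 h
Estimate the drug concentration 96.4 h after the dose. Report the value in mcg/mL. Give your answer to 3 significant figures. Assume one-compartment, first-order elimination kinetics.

C₀ = Dose / Vd = 114.0 / 168 = 0.6786 mg/L
k = ln2 / t½ = 0.693147 / 23.4 = 0.02962 h⁻¹
C = C₀ · e^(−k·t) = 0.6786 × e^(−0.02962 × 96.4)
  = 0.6786 × 0.05753 = 0.03904 mg/L
(0.03904 mg/L = 0.03904 mcg/mL)

0.0390 mcg/mL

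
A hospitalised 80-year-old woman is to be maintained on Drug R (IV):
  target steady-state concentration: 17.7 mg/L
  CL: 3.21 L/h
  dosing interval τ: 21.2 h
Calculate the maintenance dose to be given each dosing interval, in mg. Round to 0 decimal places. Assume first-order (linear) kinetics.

At steady state, Dose/τ = Css × CL.
Dose = Css × CL × τ = 17.7 × 3.210 × 21.2 = 1205 mg

1205 mg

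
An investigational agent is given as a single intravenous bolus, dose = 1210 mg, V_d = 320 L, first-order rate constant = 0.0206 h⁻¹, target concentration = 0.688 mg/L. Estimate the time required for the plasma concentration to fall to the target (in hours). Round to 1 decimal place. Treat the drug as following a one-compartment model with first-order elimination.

C₀ = Dose / Vd = 1210 / 320 = 3.781 mg/L
t = ln(C₀ / C) / k = ln(3.781 / 0.688) / 0.02060
  = ln(5.496) / 0.02060 = 1.704 / 0.02060 = 82.72 h

82.7 h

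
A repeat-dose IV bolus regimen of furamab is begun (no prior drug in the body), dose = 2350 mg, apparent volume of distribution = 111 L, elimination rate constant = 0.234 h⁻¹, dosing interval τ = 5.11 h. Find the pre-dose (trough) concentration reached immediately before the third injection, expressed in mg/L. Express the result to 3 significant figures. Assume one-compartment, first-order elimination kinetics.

C₀ per dose = Dose / Vd = 2350 / 111 = 21.17 mg/L
Fraction remaining after one interval: r = e^(−kτ) = e^(−0.2340 × 5.11) = 0.3025
Before dose 3, 2 doses have been given (aged 1τ, 2τ).
C_trough = C₀ × (r + r²) = 21.17 × (0.3025 + 0.09151) = 8.341 mg/L

8.34 mg/L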